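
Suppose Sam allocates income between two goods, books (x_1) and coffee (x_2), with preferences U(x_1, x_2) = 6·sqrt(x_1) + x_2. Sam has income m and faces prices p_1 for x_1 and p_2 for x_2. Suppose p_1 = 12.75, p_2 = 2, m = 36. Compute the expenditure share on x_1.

share on x_1 = 0.0784

Set MRS = p_1/p_2: 3·x_1^(−1/2) = p_1/p_2.
Thus x_1* = (3·p_2/p_1)² — independent of m — with the rest of income spent on x_2.
Plugging in: x_1* = (3·2/12.75)² = 0.2215, x_2* = 16.5882.
Expenditure on x_1: 12.75·0.2215 = 2.8235; share = 0.0784.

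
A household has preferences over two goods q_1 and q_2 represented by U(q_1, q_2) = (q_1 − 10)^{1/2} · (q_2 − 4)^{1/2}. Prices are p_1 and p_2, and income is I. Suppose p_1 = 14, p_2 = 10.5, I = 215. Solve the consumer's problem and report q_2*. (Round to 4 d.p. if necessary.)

MRS = (q_2−4)/(q_1−10). Tangency with p_1/p_2 gives q_2−4 = (p_1/p_2)·(q_1−10).
Substituting into the budget: q_1* = 10 + 0.5·(I − 10·p_1 − 4·p_2)/p_1, and q_2* = 4 + 0.5·(…)/p_2.
Discretionary income = 215 − 10·14 − 4·10.5 = 33; q_2* = 4 + 0.5·33/10.5 = 5.5714.

q_2* = 5.5714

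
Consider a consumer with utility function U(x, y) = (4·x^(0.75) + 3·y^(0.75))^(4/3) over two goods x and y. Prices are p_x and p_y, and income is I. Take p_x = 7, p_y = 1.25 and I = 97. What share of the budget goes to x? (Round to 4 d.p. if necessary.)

share on x = 0.0177

From the CES first-order condition, (4/3)·(y/x)^(0.25) = p_x/p_y.
Hence y/x = ((3/4)·p_x/p_y)^(1/(0.25)), i.e. raised to the 4 power.
Substitute y = (y/x)·x into the budget: x* = I/(p_x + p_y·(y/x)).
Numerically y/x = 311.1696, so x* = 97/(7 + 1.25·311.1696) = 0.245 and y* = 311.1696·0.245 = 76.2282.
Expenditure on x: 7·0.245 = 1.7148; share = 0.0177.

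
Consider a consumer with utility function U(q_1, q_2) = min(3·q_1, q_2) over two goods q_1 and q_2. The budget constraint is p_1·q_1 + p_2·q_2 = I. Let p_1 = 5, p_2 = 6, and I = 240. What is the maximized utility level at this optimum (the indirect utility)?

With perfect complements, no substitution: consume in ratio q_1:q_2 = 1:3.
Budget: p_1·q_1 + p_2·3·q_1 = I, so (p_1 + 3·p_2)·q_1 = I.
Demand: q_1*(p_1,p_2,I) = I/(p_1 + 3·p_2), q_2* = 3·I/(p_1 + 3·p_2).
Here 5 + 3·6 = 23, giving q_1* = 10.4348 and q_2* = 31.3043.
Utility at the optimum: U(10.4348, 31.3043) = 31.3043.

V = 31.3043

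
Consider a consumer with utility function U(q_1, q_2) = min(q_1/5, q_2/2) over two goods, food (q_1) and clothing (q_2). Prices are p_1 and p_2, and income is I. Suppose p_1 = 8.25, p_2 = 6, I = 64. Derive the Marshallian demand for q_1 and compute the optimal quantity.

With perfect complements, no substitution: consume in ratio q_1:q_2 = 5:2.
Budget: p_1·q_1 + p_2·(2/5)·q_1 = I, so (5·p_1 + 2·p_2)·q_1 = 5·I.
Demand: q_1*(p_1,p_2,I) = 5·I/(5·p_1 + 2·p_2), q_2* = 2·I/(5·p_1 + 2·p_2).
Here 5·8.25 + 2·6 = 53.25, giving q_1* = 6.0094.

q_1* = 6.0094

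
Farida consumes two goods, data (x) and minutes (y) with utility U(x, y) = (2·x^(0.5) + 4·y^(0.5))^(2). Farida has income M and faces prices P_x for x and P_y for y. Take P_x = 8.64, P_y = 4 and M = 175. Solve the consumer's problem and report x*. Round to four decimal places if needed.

x* = 2.1011

From the CES first-order condition, (1/2)·(y/x)^(0.5) = P_x/P_y.
Hence y/x = (2·P_x/P_y)^(1/(0.5)), i.e. raised to the 2 power.
Substitute y = (y/x)·x into the budget: x* = M/(P_x + P_y·(y/x)).
Numerically y/x = 18.6624, so x* = 175/(8.64 + 4·18.6624) = 2.1011.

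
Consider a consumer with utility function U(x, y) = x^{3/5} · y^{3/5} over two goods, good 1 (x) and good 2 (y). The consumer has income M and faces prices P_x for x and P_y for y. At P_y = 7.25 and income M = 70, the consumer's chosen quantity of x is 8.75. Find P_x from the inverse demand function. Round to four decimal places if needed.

P_x = 4

Tangency: MRS = y/x = P_x/P_y.
Rearranging, P_y·y = P_x·x. Substituting into the budget gives P_x·x·(1 + 1) = M.
Demand: x*(P_x,P_y,M) = 0.5·M/P_x and y* = 0.5·M/P_y.
Set x* = 8.75 in the demand function and solve for P_x: P_x = 4.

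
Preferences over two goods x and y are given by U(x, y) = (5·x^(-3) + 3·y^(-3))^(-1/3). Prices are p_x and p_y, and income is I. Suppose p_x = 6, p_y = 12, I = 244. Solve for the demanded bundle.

x* = 16.3968, y* = 12.135

From the CES first-order condition, (5/3)·(y/x)^(4) = p_x/p_y.
Solve for the ratio: y/x = [(3/5)·p_x/p_y]^(0.25).
With the ratio pinned down, the budget gives x* = I/(p_x + p_y·(y/x)) and y* = (y/x)·x*.
Numerically y/x = 0.740083, so x* = 244/(6 + 12·0.740083) = 16.3968 and y* = 0.740083·16.3968 = 12.135.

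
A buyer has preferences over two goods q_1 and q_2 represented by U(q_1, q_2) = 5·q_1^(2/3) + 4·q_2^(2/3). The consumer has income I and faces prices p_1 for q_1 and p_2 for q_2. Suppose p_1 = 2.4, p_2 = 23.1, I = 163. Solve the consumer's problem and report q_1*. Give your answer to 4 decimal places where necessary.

Substitute q_2 = (q_2/q_1)·q_1 into the budget: q_1* = I/(p_1 + p_2·(q_2/q_1)).
Numerically q_2/q_1 = 0.000574, so q_1* = 163/(2.4 + 23.1·0.000574) = 67.5434.

q_1* = 67.5434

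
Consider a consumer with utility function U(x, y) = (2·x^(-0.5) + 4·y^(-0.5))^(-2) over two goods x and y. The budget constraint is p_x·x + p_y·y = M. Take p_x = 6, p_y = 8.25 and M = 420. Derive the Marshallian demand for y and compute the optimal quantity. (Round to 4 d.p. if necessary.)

y* = 32.4983

MRS = MU_x/MU_y = (1/2)·(y/x)^(1.5). Set equal to p_x/p_y.
Hence y/x = (2·p_x/p_y)^(1/(1.5)), i.e. raised to the 2/3 power.
With the ratio pinned down, the budget gives x* = M/(p_x + p_y·(y/x)) and y* = (y/x)·x*.
Numerically y/x = 1.283763, so x* = 420/(6 + 8.25·1.283763) = 25.3149 and y* = 1.283763·25.3149 = 32.4983.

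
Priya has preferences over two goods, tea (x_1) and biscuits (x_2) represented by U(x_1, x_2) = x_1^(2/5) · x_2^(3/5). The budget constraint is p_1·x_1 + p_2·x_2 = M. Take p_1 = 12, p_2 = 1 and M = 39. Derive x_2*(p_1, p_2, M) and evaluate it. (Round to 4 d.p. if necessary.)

At p_1=12, p_2=1, M=39: x_2* = 0.6·39/1 = 23.4.

x_2* = 23.4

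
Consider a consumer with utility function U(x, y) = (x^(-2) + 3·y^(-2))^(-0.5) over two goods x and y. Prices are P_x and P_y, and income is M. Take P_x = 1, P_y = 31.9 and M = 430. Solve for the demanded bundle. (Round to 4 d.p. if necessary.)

x* = 27.73, y* = 12.6103

From the CES first-order condition, (1/3)·(y/x)^(3) = P_x/P_y.
Hence y/x = (3·P_x/P_y)^(1/(3)), i.e. raised to the 1/3 power.
With the ratio pinned down, the budget gives x* = M/(P_x + P_y·(y/x)) and y* = (y/x)·x*.
Numerically y/x = 0.454754, so x* = 430/(1 + 31.9·0.454754) = 27.73 and y* = 0.454754·27.73 = 12.6103.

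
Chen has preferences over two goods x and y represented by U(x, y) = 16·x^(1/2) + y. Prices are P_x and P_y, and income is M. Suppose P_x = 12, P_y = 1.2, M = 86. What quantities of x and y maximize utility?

x* = 0.64, y* = 65.2667

Utility is quasi-linear in y; the FOC for x is 8/√x = P_x/P_y.
Thus x* = (8·P_y/P_x)² — independent of M — with the rest of income spent on y.
Plugging in: x* = (8·1.2/12)² = 0.64, y* = 65.2667.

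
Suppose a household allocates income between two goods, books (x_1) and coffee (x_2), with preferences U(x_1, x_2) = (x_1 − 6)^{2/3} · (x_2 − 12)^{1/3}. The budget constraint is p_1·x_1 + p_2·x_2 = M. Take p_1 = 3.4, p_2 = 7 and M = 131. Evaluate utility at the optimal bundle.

V = 3.2541

Substituting into the budget: x_1* = 6 + 2/3·(M − 6·p_1 − 12·p_2)/p_1, and x_2* = 12 + 1/3·(…)/p_2.
Discretionary income = 131 − 6·3.4 − 12·7 = 26.6; x_1* = 6 + 2/3·26.6/3.4 = 11.2157; x_2* = 12 + 1/3·26.6/7 = 13.2667.
Utility at the optimum: U(11.2157, 13.2667) = 3.2541.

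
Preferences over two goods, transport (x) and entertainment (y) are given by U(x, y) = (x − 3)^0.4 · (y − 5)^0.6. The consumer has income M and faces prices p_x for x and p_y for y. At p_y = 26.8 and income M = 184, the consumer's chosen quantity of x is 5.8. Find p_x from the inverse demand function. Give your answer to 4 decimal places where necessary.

p_x = 5

MRS = (2/3)·(y−5)/(x−3). Tangency with p_x/p_y gives y−5 = (3/2)·(p_x/p_y)·(x−3).
After buying the subsistence bundle (3, 5), a share 0.4 of the remaining income goes to x: x* = 3 + 0.4·(M − 3p_x − 5p_y)/p_x.
Set x* = 5.8 in the demand function and solve for p_x: p_x = 5.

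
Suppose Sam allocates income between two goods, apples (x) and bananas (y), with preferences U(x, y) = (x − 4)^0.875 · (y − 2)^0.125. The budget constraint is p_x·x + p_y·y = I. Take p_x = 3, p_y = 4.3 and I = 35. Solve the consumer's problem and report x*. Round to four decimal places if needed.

x* = 8.2

MRS = 7·(y−2)/(x−4). Tangency with p_x/p_y gives y−2 = (1/7)·(p_x/p_y)·(x−4).
After buying the subsistence bundle (4, 2), a share 0.875 of the remaining income goes to x: x* = 4 + 0.875·(I − 4p_x − 2p_y)/p_x.
Discretionary income = 35 − 4·3 − 2·4.3 = 14.4; x* = 4 + 0.875·14.4/3 = 8.2.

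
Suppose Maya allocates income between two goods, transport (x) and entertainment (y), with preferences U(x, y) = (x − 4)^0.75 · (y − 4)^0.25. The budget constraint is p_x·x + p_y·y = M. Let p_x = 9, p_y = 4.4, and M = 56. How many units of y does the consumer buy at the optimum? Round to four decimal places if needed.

MRS = 3·(y−4)/(x−4). Tangency with p_x/p_y gives y−4 = (1/3)·(p_x/p_y)·(x−4).
After buying the subsistence bundle (4, 4), a share 0.75 of the remaining income goes to x: x* = 4 + 0.75·(M − 4p_x − 4p_y)/p_x.
Discretionary income = 56 − 4·9 − 4·4.4 = 2.4; y* = 4 + 0.25·2.4/4.4 = 4.1364.

y* = 4.1364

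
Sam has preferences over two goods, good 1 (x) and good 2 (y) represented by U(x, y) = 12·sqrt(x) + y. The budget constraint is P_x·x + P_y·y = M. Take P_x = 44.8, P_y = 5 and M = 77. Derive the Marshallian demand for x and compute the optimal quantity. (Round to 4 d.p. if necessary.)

x* = 0.4484

Utility is quasi-linear in y; the FOC for x is 6/√x = P_x/P_y.
Thus x* = (6·P_y/P_x)² — independent of M — with the rest of income spent on y.
Plugging in: x* = (6·5/44.8)² = 0.4484.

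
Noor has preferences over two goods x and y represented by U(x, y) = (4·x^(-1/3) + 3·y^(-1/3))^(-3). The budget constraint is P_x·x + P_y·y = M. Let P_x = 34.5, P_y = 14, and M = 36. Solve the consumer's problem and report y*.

MU_x ∝ 4·x^(-4/3), MU_y ∝ 3·y^(-4/3), so MRS = (4/3)·(y/x)^(4/3) = P_x/P_y.
Hence y/x = ((3/4)·P_x/P_y)^(1/(4/3)), i.e. raised to the 0.75 power.
Substitute y = (y/x)·x into the budget: x* = M/(P_x + P_y·(y/x)).
Numerically y/x = 1.585128, so x* = 36/(34.5 + 14·1.585128) = 0.635 and y* = 1.585128·0.635 = 1.0066.

y* = 1.0066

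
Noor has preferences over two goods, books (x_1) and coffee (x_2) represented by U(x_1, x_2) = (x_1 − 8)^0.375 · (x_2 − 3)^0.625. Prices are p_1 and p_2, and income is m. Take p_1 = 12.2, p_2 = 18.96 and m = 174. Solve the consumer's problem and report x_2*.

Discretionary income = 174 − 8·12.2 − 3·18.96 = 19.52; x_2* = 3 + 0.625·19.52/18.96 = 3.6435.

x_2* = 3.6435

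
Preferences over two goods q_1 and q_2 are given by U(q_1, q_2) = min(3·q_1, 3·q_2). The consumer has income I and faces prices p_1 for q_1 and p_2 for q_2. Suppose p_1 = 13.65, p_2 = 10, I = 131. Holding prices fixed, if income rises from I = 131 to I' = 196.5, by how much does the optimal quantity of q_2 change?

Δq_2* = 2.7696

Here 3·13.65 + 3·10 = 70.95, giving q_2* = 5.5391.
At I' = 196.5: q_2* = 8.3087. Change: 8.3087 − 5.5391 = 2.7696.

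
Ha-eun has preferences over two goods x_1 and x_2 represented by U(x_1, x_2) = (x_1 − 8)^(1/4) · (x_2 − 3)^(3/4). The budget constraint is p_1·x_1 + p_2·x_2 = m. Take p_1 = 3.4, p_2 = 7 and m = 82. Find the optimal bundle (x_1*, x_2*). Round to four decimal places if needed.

MRS = (1/3)·(x_2−3)/(x_1−8). Tangency with p_1/p_2 gives x_2−3 = 3·(p_1/p_2)·(x_1−8).
Substituting into the budget: x_1* = 8 + 0.25·(m − 8·p_1 − 3·p_2)/p_1, and x_2* = 3 + 0.75·(…)/p_2.
Discretionary income = 82 − 8·3.4 − 3·7 = 33.8; x_1* = 8 + 0.25·33.8/3.4 = 10.4853; x_2* = 3 + 0.75·33.8/7 = 6.6214.

x_1* = 10.4853, x_2* = 6.6214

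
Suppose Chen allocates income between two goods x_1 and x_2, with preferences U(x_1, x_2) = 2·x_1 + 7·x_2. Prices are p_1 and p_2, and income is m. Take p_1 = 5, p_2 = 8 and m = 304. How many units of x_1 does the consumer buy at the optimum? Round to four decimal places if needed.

x_1* = 0

x_2 gives more utility per dollar, so spend all income on x_2: x_2* = m/p_2, x_1* = 0.
Numerically: x_1* = 0, x_2* = 38.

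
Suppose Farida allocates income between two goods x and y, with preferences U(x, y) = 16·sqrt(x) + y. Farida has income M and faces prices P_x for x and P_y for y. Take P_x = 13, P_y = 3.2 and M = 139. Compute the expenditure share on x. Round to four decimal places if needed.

share on x = 0.3627

MU_x = 8/√x, MU_y = 1. Tangency: 8/√x = P_x/P_y.
Thus x* = (8·P_y/P_x)² — independent of M — with the rest of income spent on y.
Plugging in: x* = (8·3.2/13)² = 3.8779, y* = 27.6837.
Expenditure on x: 13·3.8779 = 50.4123; share = 0.3627.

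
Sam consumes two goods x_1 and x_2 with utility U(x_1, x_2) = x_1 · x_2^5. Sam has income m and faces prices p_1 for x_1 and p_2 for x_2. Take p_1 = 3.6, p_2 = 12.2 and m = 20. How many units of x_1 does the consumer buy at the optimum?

x_1* = 0.9259

The MRS is (1/5)·x_2/x_1. Set MRS = p_1/p_2.
Rearranging, p_2·x_2 = 5·p_1·x_1. Substituting into the budget gives p_1·x_1·(1 + 5) = m.
Demand: x_1*(p_1,p_2,m) = 1/6·m/p_1 and x_2* = 5/6·m/p_2.
At p_1=3.6, p_2=12.2, m=20: x_1* = 1/6·20/3.6 = 0.9259.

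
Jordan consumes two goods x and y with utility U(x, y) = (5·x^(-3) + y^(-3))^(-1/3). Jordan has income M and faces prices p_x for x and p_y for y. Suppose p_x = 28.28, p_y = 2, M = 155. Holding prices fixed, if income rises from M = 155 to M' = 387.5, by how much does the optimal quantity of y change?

From the CES first-order condition, 5·(y/x)^(4) = p_x/p_y.
Hence y/x = ((1/5)·p_x/p_y)^(1/(4)), i.e. raised to the 0.25 power.
With the ratio pinned down, the budget gives x* = M/(p_x + p_y·(y/x)) and y* = (y/x)·x*.
Numerically y/x = 1.296791, so x* = 155/(28.28 + 2·1.296791) = 5.0205 and y* = 1.296791·5.0205 = 6.5105.
At M' = 387.5: y* = 16.2763. Change: 16.2763 − 6.5105 = 9.7658.

Δy* = 9.7658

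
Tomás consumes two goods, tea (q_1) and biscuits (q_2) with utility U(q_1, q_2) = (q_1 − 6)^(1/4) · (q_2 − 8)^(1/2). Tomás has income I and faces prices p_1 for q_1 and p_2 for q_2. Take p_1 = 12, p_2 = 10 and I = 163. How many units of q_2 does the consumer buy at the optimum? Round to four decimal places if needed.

After buying the subsistence bundle (6, 8), a share 1/3 of the remaining income goes to q_1: q_1* = 6 + 1/3·(I − 6p_1 − 8p_2)/p_1.
Discretionary income = 163 − 6·12 − 8·10 = 11; q_2* = 8 + 2/3·11/10 = 8.7333.

q_2* = 8.7333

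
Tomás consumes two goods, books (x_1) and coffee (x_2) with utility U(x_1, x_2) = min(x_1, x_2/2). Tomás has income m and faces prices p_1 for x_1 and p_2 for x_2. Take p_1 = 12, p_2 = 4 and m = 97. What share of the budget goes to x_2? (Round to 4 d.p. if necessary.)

With perfect complements, no substitution: consume in ratio x_1:x_2 = 1:2.
Budget: p_1·x_1 + p_2·2·x_1 = m, so (p_1 + 2·p_2)·x_1 = m.
Demand: x_1*(p_1,p_2,m) = m/(p_1 + 2·p_2), x_2* = 2·m/(p_1 + 2·p_2).
Here 12 + 2·4 = 20, giving x_1* = 4.85 and x_2* = 9.7.
Expenditure on x_2: 4·9.7 = 38.8; share = 0.4.

share on x_2 = 0.4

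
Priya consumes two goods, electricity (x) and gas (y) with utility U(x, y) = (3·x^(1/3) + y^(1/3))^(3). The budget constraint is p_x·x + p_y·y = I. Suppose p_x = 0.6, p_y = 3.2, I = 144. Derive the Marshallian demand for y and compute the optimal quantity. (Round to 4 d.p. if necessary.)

MU_x ∝ 3·x^(-2/3), MU_y ∝ y^(-2/3), so MRS = 3·(y/x)^(2/3) = p_x/p_y.
Hence y/x = ((1/3)·p_x/p_y)^(1/(2/3)), i.e. raised to the 1.5 power.
With the ratio pinned down, the budget gives x* = I/(p_x + p_y·(y/x)) and y* = (y/x)·x*.
Numerically y/x = 0.015625, so x* = 144/(0.6 + 3.2·0.015625) = 221.5385 and y* = 0.015625·221.5385 = 3.4615.

y* = 3.4615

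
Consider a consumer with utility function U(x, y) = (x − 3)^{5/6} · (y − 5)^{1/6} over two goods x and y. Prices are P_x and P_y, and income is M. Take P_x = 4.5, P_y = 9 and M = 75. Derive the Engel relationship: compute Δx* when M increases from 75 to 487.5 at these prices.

Δx* = 76.3889

This is Cobb-Douglas in (x−3, y−5): tangency gives 5/6·P_y·(y−5) = 1/6·P_x·(x−3).
After buying the subsistence bundle (3, 5), a share 5/6 of the remaining income goes to x: x* = 3 + 5/6·(M − 3P_x − 5P_y)/P_x.
Discretionary income = 75 − 3·4.5 − 5·9 = 16.5; x* = 3 + 5/6·16.5/4.5 = 6.0556.
At M' = 487.5: x* = 82.4444. Change: 82.4444 − 6.0556 = 76.3889.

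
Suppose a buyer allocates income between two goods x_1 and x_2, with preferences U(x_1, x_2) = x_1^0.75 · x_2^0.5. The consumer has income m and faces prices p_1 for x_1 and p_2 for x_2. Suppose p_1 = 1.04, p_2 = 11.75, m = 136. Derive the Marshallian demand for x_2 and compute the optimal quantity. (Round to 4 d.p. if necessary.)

The MRS is (3/2)·x_2/x_1. Set MRS = p_1/p_2.
So 0.75·p_2·x_2 = 0.5·p_1·x_1; combined with the budget, a share 0.6 of income goes to x_1.
Demand: x_1*(p_1,p_2,m) = 0.6·m/p_1 and x_2* = 0.4·m/p_2.
At p_1=1.04, p_2=11.75, m=136: x_2* = 0.4·136/11.75 = 4.6298.

x_2* = 4.6298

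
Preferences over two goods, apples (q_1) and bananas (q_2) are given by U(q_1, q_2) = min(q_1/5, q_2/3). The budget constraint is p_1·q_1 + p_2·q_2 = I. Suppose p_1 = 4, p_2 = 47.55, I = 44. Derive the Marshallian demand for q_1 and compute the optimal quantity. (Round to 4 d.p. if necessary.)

With perfect complements, no substitution: consume in ratio q_1:q_2 = 5:3.
Budget: p_1·q_1 + p_2·(3/5)·q_1 = I, so (5·p_1 + 3·p_2)·q_1 = 5·I.
Demand: q_1*(p_1,p_2,I) = 5·I/(5·p_1 + 3·p_2), q_2* = 3·I/(5·p_1 + 3·p_2).
Here 5·4 + 3·47.55 = 162.65, giving q_1* = 1.3526.

q_1* = 1.3526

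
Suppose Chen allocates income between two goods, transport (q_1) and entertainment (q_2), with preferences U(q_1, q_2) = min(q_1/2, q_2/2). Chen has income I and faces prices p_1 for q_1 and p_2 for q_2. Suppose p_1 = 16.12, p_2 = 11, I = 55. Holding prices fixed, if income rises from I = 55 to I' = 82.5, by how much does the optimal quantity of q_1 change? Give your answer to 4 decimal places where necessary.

Δq_1* = 1.014

Leontief preferences: the optimum is at the kink where q_1/2 = q_2/2, i.e. q_2 = q_1.
Budget: p_1·q_1 + p_2·q_1 = I, so (2·p_1 + 2·p_2)·q_1 = 2·I.
Demand: q_1*(p_1,p_2,I) = 2·I/(2·p_1 + 2·p_2), q_2* = 2·I/(2·p_1 + 2·p_2).
Here 2·16.12 + 2·11 = 54.24, giving q_1* = 2.028.
At I' = 82.5: q_1* = 3.042. Change: 3.042 − 2.028 = 1.014.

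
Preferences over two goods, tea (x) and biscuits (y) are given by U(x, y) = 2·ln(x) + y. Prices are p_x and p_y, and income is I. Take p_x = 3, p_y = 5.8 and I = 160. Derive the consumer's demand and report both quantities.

Set MRS = p_x/p_y: (2/x)/1 = p_x/p_y.
So x*(p_x,p_y) = 2·p_y/p_x, independent of income; and y* = (I − 2·p_y)/p_y.
At the given prices: x* = 2·5.8/3 = 3.8667, and y* = 25.5862.

x* = 3.8667, y* = 25.5862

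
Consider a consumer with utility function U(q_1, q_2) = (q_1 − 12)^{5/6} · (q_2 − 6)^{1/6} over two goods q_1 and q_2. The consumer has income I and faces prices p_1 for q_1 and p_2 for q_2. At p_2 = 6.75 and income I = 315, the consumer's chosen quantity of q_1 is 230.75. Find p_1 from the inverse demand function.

This is Cobb-Douglas in (q_1−12, q_2−6): tangency gives 5/6·p_2·(q_2−6) = 1/6·p_1·(q_1−12).
After buying the subsistence bundle (12, 6), a share 5/6 of the remaining income goes to q_1: q_1* = 12 + 5/6·(I − 12p_1 − 6p_2)/p_1.
Set q_1* = 230.75 in the demand function and solve for p_1: p_1 = 1.

p_1 = 1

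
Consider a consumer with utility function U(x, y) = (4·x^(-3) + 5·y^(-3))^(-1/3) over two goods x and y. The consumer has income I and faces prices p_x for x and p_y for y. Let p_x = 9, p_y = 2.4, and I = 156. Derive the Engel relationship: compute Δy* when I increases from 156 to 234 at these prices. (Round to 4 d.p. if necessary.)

Δy* = 9.1586

From the CES first-order condition, (4/5)·(y/x)^(4) = p_x/p_y.
Solve for the ratio: y/x = [(5/4)·p_x/p_y]^(0.25).
Substitute y = (y/x)·x into the budget: x* = I/(p_x + p_y·(y/x)).
Numerically y/x = 1.471415, so x* = 156/(9 + 2.4·1.471415) = 12.4487 and y* = 1.471415·12.4487 = 18.3173.
At I' = 234: y* = 27.4759. Change: 27.4759 − 18.3173 = 9.1586.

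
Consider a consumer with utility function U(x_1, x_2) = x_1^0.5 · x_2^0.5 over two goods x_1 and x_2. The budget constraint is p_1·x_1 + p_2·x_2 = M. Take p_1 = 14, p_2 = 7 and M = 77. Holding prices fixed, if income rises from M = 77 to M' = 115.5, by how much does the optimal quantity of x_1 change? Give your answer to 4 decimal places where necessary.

Tangency: MRS = x_2/x_1 = p_1/p_2.
So 0.5·p_2·x_2 = 0.5·p_1·x_1; combined with the budget, a share 0.5 of income goes to x_1.
Demand: x_1*(p_1,p_2,M) = 0.5·M/p_1 and x_2* = 0.5·M/p_2.
At p_1=14, p_2=7, M=77: x_1* = 0.5·77/14 = 2.75.
At M' = 115.5: x_1* = 4.125. Change: 4.125 − 2.75 = 1.375.

Δx_1* = 1.375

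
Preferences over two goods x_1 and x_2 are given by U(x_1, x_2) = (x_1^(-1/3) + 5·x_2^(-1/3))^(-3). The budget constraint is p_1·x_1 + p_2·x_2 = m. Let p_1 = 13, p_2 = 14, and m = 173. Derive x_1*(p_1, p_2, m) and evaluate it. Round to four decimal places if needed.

From the CES first-order condition, (1/5)·(x_2/x_1)^(4/3) = p_1/p_2.
Hence x_2/x_1 = (5·p_1/p_2)^(1/(4/3)), i.e. raised to the 0.75 power.
Substitute x_2 = (x_2/x_1)·x_1 into the budget: x_1* = m/(p_1 + p_2·(x_2/x_1)).
Numerically x_2/x_1 = 3.162926, so x_1* = 173/(13 + 14·3.162926) = 3.0202.

x_1* = 3.0202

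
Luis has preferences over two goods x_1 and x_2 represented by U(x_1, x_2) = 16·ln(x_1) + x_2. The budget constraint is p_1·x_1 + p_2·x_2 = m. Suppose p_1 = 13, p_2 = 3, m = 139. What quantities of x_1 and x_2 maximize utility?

x_1* = 3.6923, x_2* = 30.3333

At the given prices: x_1* = 16·3/13 = 3.6923, and x_2* = 30.3333.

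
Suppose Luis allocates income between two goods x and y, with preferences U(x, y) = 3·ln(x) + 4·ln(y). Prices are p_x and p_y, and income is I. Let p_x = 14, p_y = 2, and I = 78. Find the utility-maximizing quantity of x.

The MRS is (3/4)·y/x. Set MRS = p_x/p_y.
So 3·p_y·y = 4·p_x·x; combined with the budget, a share 3/7 of income goes to x.
Demand: x*(p_x,p_y,I) = 3/7·I/p_x and y* = 4/7·I/p_y.
At p_x=14, p_y=2, I=78: x* = 3/7·78/14 = 2.3878.

x* = 2.3878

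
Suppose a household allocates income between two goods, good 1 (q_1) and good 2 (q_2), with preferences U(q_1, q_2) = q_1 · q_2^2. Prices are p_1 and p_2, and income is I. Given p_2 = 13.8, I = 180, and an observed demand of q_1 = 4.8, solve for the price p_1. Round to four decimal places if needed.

p_1 = 12.5

Tangency: MRS = (1/2)·q_2/q_1 = p_1/p_2.
Rearranging, p_2·q_2 = 2·p_1·q_1. Substituting into the budget gives p_1·q_1·(1 + 2) = I.
Demand: q_1*(p_1,p_2,I) = 1/3·I/p_1 and q_2* = 2/3·I/p_2.
Set q_1* = 4.8 in the demand function and solve for p_1: p_1 = 12.5.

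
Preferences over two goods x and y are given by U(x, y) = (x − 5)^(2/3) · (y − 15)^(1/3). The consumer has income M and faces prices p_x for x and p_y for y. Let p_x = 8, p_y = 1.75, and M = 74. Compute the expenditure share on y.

Substituting into the budget: x* = 5 + 2/3·(M − 5·p_x − 15·p_y)/p_x, and y* = 15 + 1/3·(…)/p_y.
Discretionary income = 74 − 5·8 − 15·1.75 = 7.75; x* = 5 + 2/3·7.75/8 = 5.6458; y* = 15 + 1/3·7.75/1.75 = 16.4762.
Expenditure on y: 1.75·16.4762 = 28.8333; share = 0.3896.

share on y = 0.3896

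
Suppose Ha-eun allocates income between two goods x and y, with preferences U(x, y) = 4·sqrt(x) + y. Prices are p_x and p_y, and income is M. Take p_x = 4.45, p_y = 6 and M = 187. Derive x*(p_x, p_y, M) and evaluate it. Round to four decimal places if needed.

x* = 7.2718

MU_x = 2/√x, MU_y = 1. Tangency: 2/√x = p_x/p_y.
Solve: √x = 2·p_y/p_x, so x*(p_x,p_y) = (2·p_y/p_x)², and y* = (M − p_x·x*)/p_y.
Plugging in: x* = (2·6/4.45)² = 7.2718.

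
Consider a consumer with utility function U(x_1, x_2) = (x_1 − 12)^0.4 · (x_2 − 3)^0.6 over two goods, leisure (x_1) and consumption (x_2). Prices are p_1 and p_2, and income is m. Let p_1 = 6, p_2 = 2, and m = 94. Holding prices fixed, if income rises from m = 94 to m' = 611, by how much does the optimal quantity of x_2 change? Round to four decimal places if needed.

MRS = (2/3)·(x_2−3)/(x_1−12). Tangency with p_1/p_2 gives x_2−3 = (3/2)·(p_1/p_2)·(x_1−12).
After buying the subsistence bundle (12, 3), a share 0.4 of the remaining income goes to x_1: x_1* = 12 + 0.4·(m − 12p_1 − 3p_2)/p_1.
Discretionary income = 94 − 12·6 − 3·2 = 16; x_2* = 3 + 0.6·16/2 = 7.8.
At m' = 611: x_2* = 162.9. Change: 162.9 − 7.8 = 155.1.

Δx_2* = 155.1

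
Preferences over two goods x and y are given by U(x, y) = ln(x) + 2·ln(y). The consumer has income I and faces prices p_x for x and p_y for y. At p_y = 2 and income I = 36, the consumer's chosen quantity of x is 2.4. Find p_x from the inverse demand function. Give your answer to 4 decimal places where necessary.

Tangency: MRS = (1/2)·y/x = p_x/p_y.
Rearranging, p_y·y = 2·p_x·x. Substituting into the budget gives p_x·x·(1 + 2) = I.
Demand: x*(p_x,p_y,I) = 1/3·I/p_x and y* = 2/3·I/p_y.
Set x* = 2.4 in the demand function and solve for p_x: p_x = 5.

p_x = 5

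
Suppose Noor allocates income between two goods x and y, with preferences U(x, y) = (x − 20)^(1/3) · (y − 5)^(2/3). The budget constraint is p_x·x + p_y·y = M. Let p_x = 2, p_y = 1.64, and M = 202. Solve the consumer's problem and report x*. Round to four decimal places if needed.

x* = 45.6333

Let x' = x−20, y' = y−5. MRS = (1/2)·y'/x' = p_x/p_y.
After buying the subsistence bundle (20, 5), a share 1/3 of the remaining income goes to x: x* = 20 + 1/3·(M − 20p_x − 5p_y)/p_x.
Discretionary income = 202 − 20·2 − 5·1.64 = 153.8; x* = 20 + 1/3·153.8/2 = 45.6333.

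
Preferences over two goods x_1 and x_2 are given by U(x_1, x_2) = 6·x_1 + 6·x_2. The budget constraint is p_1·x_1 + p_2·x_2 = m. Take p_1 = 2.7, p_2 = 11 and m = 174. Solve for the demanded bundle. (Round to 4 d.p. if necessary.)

x_1* = 64.4444, x_2* = 0

Linear utility — the consumer picks whichever good has higher MU/price: 6/2.7 = 2.2222 vs 6/11 = 0.5455.
x_1 gives more utility per dollar, so spend all income on x_1: x_1* = m/p_1, x_2* = 0.
Numerically: x_1* = 64.4444, x_2* = 0.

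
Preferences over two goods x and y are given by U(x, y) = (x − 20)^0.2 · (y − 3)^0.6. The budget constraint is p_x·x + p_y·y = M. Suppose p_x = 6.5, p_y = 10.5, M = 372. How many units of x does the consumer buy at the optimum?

x* = 28.0962

This is Cobb-Douglas in (x−20, y−3): tangency gives 0.2·p_y·(y−3) = 0.6·p_x·(x−20).
Substituting into the budget: x* = 20 + 0.25·(M − 20·p_x − 3·p_y)/p_x, and y* = 3 + 0.75·(…)/p_y.
Discretionary income = 372 − 20·6.5 − 3·10.5 = 210.5; x* = 20 + 0.25·210.5/6.5 = 28.0962.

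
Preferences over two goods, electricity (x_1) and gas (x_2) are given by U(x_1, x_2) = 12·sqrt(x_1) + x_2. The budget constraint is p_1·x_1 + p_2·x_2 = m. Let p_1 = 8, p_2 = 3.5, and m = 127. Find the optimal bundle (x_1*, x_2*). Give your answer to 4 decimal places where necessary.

MU_x_1 = 6/√x_1, MU_x_2 = 1. Tangency: 6/√x_1 = p_1/p_2.
Solve: √x_1 = 6·p_2/p_1, so x_1*(p_1,p_2) = (6·p_2/p_1)², and x_2* = (m − p_1·x_1*)/p_2.
Plugging in: x_1* = (6·3.5/8)² = 6.8906, x_2* = 20.5357.

x_1* = 6.8906, x_2* = 20.5357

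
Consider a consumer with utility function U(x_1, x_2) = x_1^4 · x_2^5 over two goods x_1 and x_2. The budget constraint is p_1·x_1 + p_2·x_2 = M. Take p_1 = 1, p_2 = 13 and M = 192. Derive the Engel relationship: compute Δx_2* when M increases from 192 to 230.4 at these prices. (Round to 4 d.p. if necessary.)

Δx_2* = 1.641

Demand: x_1*(p_1,p_2,M) = 4/9·M/p_1 and x_2* = 5/9·M/p_2.
At p_1=1, p_2=13, M=192: x_2* = 5/9·192/13 = 8.2051.
At M' = 230.4: x_2* = 9.8462. Change: 9.8462 − 8.2051 = 1.641.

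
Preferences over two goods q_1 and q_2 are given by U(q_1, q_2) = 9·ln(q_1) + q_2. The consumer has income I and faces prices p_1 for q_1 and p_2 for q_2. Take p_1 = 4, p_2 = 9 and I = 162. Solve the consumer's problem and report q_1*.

MU_q_1 = 9/q_1, MU_q_2 = 1. Tangency: 9/q_1 = p_1/p_2.
So q_1*(p_1,p_2) = 9·p_2/p_1, independent of income; and q_2* = (I − 9·p_2)/p_2.
At the given prices: q_1* = 9·9/4 = 20.25.

q_1* = 20.25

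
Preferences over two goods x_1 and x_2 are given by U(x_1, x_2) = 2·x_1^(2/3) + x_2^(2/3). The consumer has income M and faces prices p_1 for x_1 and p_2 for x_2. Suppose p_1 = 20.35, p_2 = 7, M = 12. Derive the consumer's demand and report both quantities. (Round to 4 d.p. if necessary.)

x_1* = 0.2867, x_2* = 0.8807

MU_x_1 ∝ 2·x_1^(-1/3), MU_x_2 ∝ x_2^(-1/3), so MRS = 2·(x_2/x_1)^(1/3) = p_1/p_2.
Solve for the ratio: x_2/x_1 = [(1/2)·p_1/p_2]^(3).
With the ratio pinned down, the budget gives x_1* = M/(p_1 + p_2·(x_2/x_1)) and x_2* = (x_2/x_1)·x_1*.
Numerically x_2/x_1 = 3.071207, so x_1* = 12/(20.35 + 7·3.071207) = 0.2867 and x_2* = 3.071207·0.2867 = 0.8807.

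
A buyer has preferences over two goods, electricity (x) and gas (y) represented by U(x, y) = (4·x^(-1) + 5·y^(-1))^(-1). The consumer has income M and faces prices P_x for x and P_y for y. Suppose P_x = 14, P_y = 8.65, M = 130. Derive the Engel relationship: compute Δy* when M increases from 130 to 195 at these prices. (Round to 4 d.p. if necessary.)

Δy* = 3.5149

MRS = MU_x/MU_y = (4/5)·(y/x)^(2). Set equal to P_x/P_y.
Solve for the ratio: y/x = [(5/4)·P_x/P_y]^(0.5).
With the ratio pinned down, the budget gives x* = M/(P_x + P_y·(y/x)) and y* = (y/x)·x*.
Numerically y/x = 1.422365, so x* = 130/(14 + 8.65·1.422365) = 4.9423 and y* = 1.422365·4.9423 = 7.0298.
At M' = 195: y* = 10.5447. Change: 10.5447 − 7.0298 = 3.5149.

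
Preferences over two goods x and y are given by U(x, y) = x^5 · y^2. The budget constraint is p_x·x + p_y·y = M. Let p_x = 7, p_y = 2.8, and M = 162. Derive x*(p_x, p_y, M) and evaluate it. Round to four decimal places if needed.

x* = 16.5306

The MRS is (5/2)·y/x. Set MRS = p_x/p_y.
Rearranging, p_y·y = (2/5)·p_x·x. Substituting into the budget gives p_x·x·(1 + (2/5)) = M.
Demand: x*(p_x,p_y,M) = 5/7·M/p_x and y* = 2/7·M/p_y.
At p_x=7, p_y=2.8, M=162: x* = 5/7·162/7 = 16.5306.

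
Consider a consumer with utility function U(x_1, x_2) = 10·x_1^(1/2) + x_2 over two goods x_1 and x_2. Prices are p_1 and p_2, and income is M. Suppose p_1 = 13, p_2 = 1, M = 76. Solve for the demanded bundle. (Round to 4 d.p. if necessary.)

x_1* = 0.1479, x_2* = 74.0769

Set MRS = p_1/p_2: 5·x_1^(−1/2) = p_1/p_2.
Solve: √x_1 = 5·p_2/p_1, so x_1*(p_1,p_2) = (5·p_2/p_1)², and x_2* = (M − p_1·x_1*)/p_2.
Plugging in: x_1* = (5·1/13)² = 0.1479, x_2* = 74.0769.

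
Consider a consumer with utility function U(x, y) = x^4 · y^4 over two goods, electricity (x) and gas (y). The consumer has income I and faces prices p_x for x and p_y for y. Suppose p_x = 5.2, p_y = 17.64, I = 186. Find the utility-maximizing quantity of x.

The MRS is y/x. Set MRS = p_x/p_y.
Rearranging, p_y·y = p_x·x. Substituting into the budget gives p_x·x·(1 + 1) = I.
Demand: x*(p_x,p_y,I) = 0.5·I/p_x and y* = 0.5·I/p_y.
At p_x=5.2, p_y=17.64, I=186: x* = 0.5·186/5.2 = 17.8846.

x* = 17.8846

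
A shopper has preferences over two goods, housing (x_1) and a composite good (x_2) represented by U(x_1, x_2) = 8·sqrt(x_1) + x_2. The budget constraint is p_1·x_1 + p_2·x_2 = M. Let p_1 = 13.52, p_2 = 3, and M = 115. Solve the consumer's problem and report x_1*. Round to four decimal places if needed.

Thus x_1* = (4·p_2/p_1)² — independent of M — with the rest of income spent on x_2.
Plugging in: x_1* = (4·3/13.52)² = 0.7878.

x_1* = 0.7878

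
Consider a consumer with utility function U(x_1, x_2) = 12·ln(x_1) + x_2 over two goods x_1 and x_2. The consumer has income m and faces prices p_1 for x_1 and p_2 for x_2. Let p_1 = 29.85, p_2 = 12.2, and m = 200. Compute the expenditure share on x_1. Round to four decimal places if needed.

Set MRS = p_1/p_2: (12/x_1)/1 = p_1/p_2.
So x_1*(p_1,p_2) = 12·p_2/p_1, independent of income; and x_2* = (m − 12·p_2)/p_2.
At the given prices: x_1* = 12·12.2/29.85 = 4.9045, and x_2* = 4.3934.
Expenditure on x_1: 29.85·4.9045 = 146.4; share = 0.732.

share on x_1 = 0.732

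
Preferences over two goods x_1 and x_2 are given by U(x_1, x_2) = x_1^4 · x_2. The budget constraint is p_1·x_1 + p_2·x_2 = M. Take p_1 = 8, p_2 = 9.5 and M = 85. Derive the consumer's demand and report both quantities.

Demand: x_1*(p_1,p_2,M) = 0.8·M/p_1 and x_2* = 0.2·M/p_2.
At p_1=8, p_2=9.5, M=85: x_1* = 0.8·85/8 = 8.5, x_2* = 1.7895.

x_1* = 8.5, x_2* = 1.7895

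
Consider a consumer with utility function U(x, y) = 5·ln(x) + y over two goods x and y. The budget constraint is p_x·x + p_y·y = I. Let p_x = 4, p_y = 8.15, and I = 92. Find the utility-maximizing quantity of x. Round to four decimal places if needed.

x* = 10.1875

MU_x = 5/x, MU_y = 1. Tangency: 5/x = p_x/p_y.
So x*(p_x,p_y) = 5·p_y/p_x, independent of income; and y* = (I − 5·p_y)/p_y.
At the given prices: x* = 5·8.15/4 = 10.1875.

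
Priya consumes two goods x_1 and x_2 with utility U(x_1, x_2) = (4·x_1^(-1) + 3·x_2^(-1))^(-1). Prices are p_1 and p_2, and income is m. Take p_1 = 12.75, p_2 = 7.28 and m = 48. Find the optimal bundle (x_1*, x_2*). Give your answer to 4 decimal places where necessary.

MU_x_1 ∝ 4·x_1^(-2), MU_x_2 ∝ 3·x_2^(-2), so MRS = (4/3)·(x_2/x_1)^(2) = p_1/p_2.
Solve for the ratio: x_2/x_1 = [(3/4)·p_1/p_2]^(0.5).
Substitute x_2 = (x_2/x_1)·x_1 into the budget: x_1* = m/(p_1 + p_2·(x_2/x_1)).
Numerically x_2/x_1 = 1.146093, so x_1* = 48/(12.75 + 7.28·1.146093) = 2.2756 and x_2* = 1.146093·2.2756 = 2.608.

x_1* = 2.2756, x_2* = 2.608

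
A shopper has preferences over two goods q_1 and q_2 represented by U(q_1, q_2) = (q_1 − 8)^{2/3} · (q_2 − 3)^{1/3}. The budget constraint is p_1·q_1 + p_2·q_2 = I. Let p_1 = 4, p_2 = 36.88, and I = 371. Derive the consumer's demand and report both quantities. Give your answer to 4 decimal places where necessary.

q_1* = 46.06, q_2* = 5.064

MRS = 2·(q_2−3)/(q_1−8). Tangency with p_1/p_2 gives q_2−3 = (1/2)·(p_1/p_2)·(q_1−8).
After buying the subsistence bundle (8, 3), a share 2/3 of the remaining income goes to q_1: q_1* = 8 + 2/3·(I − 8p_1 − 3p_2)/p_1.
Discretionary income = 371 − 8·4 − 3·36.88 = 228.36; q_1* = 8 + 2/3·228.36/4 = 46.06; q_2* = 3 + 1/3·228.36/36.88 = 5.064.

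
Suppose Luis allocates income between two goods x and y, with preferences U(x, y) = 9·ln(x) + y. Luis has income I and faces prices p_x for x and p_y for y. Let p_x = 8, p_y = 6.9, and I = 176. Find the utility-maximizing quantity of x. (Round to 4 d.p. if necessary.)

x* = 7.7625

MU_x = 9/x, MU_y = 1. Tangency: 9/x = p_x/p_y.
So x*(p_x,p_y) = 9·p_y/p_x, independent of income; and y* = (I − 9·p_y)/p_y.
At the given prices: x* = 9·6.9/8 = 7.7625.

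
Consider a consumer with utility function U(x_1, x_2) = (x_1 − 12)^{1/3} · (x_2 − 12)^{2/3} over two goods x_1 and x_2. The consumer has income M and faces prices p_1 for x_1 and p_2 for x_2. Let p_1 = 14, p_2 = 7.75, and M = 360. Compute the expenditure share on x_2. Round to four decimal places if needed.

share on x_2 = 0.4417

After buying the subsistence bundle (12, 12), a share 1/3 of the remaining income goes to x_1: x_1* = 12 + 1/3·(M − 12p_1 − 12p_2)/p_1.
Discretionary income = 360 − 12·14 − 12·7.75 = 99; x_1* = 12 + 1/3·99/14 = 14.3571; x_2* = 12 + 2/3·99/7.75 = 20.5161.
Expenditure on x_2: 7.75·20.5161 = 159; share = 0.4417.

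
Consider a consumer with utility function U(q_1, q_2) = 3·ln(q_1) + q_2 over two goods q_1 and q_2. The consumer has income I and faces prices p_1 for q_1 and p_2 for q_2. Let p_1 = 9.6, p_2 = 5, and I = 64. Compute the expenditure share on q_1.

share on q_1 = 0.2344

MU_q_1 = 3/q_1, MU_q_2 = 1. Tangency: 3/q_1 = p_1/p_2.
So q_1*(p_1,p_2) = 3·p_2/p_1, independent of income; and q_2* = (I − 3·p_2)/p_2.
At the given prices: q_1* = 3·5/9.6 = 1.5625, and q_2* = 9.8.
Expenditure on q_1: 9.6·1.5625 = 15; share = 0.2344.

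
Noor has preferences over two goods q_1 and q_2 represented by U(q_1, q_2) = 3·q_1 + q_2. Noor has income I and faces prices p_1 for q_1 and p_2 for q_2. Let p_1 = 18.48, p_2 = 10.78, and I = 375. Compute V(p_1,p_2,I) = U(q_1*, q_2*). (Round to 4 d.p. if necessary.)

Linear utility — the consumer picks whichever good has higher MU/price: 3/18.48 = 0.1623 vs 1/10.78 = 0.0928.
q_1 gives more utility per dollar, so spend all income on q_1: q_1* = I/p_1, q_2* = 0.
Numerically: q_1* = 20.2922, q_2* = 0.
Utility at the optimum: U(20.2922, 0) = 60.8766.

V = 60.8766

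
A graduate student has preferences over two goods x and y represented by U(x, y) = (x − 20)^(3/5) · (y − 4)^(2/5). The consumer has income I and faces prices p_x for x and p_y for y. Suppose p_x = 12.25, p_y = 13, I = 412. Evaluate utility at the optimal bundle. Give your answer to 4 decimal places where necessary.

This is Cobb-Douglas in (x−20, y−4): tangency gives 0.6·p_y·(y−4) = 0.4·p_x·(x−20).
Substituting into the budget: x* = 20 + 0.6·(I − 20·p_x − 4·p_y)/p_x, and y* = 4 + 0.4·(…)/p_y.
Discretionary income = 412 − 20·12.25 − 4·13 = 115; x* = 20 + 0.6·115/12.25 = 25.6327; y* = 4 + 0.4·115/13 = 7.5385.
Utility at the optimum: U(25.6327, 7.5385) = 4.6769.

V = 4.6769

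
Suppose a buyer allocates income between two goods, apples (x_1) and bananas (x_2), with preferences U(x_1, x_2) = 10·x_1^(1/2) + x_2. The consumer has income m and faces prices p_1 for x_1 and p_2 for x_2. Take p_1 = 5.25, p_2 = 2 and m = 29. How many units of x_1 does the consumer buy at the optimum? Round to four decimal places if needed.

x_1* = 3.6281

Plugging in: x_1* = (5·2/5.25)² = 3.6281.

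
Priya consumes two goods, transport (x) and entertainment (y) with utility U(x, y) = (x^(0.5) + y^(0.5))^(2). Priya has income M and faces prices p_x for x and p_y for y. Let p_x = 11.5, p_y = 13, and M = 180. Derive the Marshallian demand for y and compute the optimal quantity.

y* = 6.4992

From the CES first-order condition, (y/x)^(0.5) = p_x/p_y.
Hence y/x = (p_x/p_y)^(1/(0.5)), i.e. raised to the 2 power.
With the ratio pinned down, the budget gives x* = M/(p_x + p_y·(y/x)) and y* = (y/x)·x*.
Numerically y/x = 0.782544, so x* = 180/(11.5 + 13·0.782544) = 8.3052 and y* = 0.782544·8.3052 = 6.4992.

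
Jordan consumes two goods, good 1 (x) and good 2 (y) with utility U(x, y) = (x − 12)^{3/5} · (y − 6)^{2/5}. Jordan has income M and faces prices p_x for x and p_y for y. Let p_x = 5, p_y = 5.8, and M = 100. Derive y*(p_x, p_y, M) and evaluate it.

After buying the subsistence bundle (12, 6), a share 0.6 of the remaining income goes to x: x* = 12 + 0.6·(M − 12p_x − 6p_y)/p_x.
Discretionary income = 100 − 12·5 − 6·5.8 = 5.2; y* = 6 + 0.4·5.2/5.8 = 6.3586.

y* = 6.3586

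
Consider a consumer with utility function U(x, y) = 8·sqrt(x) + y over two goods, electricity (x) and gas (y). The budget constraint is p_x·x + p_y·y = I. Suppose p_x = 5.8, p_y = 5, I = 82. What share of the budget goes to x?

share on x = 0.841

Set MRS = p_x/p_y: 4·x^(−1/2) = p_x/p_y.
Solve: √x = 4·p_y/p_x, so x*(p_x,p_y) = (4·p_y/p_x)², and y* = (I − p_x·x*)/p_y.
Plugging in: x* = (4·5/5.8)² = 11.8906, y* = 2.6069.
Expenditure on x: 5.8·11.8906 = 68.9655; share = 0.841.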